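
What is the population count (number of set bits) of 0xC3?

0xC3 = 11000011
Count the 1s: 1 + 1 + 1 + 1 = 4

4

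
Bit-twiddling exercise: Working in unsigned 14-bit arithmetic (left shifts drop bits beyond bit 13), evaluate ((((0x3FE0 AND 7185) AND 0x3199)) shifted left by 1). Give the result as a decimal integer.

0x3FE0 = 11111111100000
7185 = 01110000010001
→ AND → 01110000000000 = 7168
0x3199 = 11000110011001
→ AND → 01000000000000 = 4096
→ shifted left by 1 (mod 2^14) → 10000000000000 = 8192

8192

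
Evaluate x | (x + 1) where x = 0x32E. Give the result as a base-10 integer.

x = 1100101110 = 814
x + 1 = 1100101111
OR    = 1100101111 = 815
(x | (x + 1) sets the lowest cleared bit.)

815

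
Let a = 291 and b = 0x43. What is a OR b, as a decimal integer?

291 = 100100011
0x43 = 001000011
 OR → 101100011 = 355

355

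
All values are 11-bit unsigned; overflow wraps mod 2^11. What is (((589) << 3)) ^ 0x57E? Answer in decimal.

1814

589 = 01001001101
→ << 3 (mod 2^11) → 01001101000 = 616
0x57E = 10101111110
→ ^ → 11100010110 = 1814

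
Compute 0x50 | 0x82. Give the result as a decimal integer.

0x50 = 01010000
0x82 = 10000010
 OR → 11010010 = 210

210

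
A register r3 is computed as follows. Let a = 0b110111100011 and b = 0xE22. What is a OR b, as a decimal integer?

a = 110111100011
0xE22 = 111000100010
 OR → 111111100011 = 4067

4067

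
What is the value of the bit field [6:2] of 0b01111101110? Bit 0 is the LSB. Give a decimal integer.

v = 01111101110
Shift right by 2: 011111011
Mask low 5 bits: 11011 = 27

27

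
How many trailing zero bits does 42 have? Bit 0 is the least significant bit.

1

42 = 101010
Trailing zeros: 1, so the lowest set bit is bit 1 (value 2).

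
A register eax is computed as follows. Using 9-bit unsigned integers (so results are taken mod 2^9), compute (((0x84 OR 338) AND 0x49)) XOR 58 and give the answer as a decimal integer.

0x84 = 010000100
338 = 101010010
→ OR → 111010110 = 470
0x49 = 001001001
→ AND → 001000000 = 64
58 = 000111010
→ XOR → 001111010 = 122

122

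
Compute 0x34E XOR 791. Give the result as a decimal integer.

0x34E = 1101001110
791 = 1100010111
XOR → 0001011001 = 89

89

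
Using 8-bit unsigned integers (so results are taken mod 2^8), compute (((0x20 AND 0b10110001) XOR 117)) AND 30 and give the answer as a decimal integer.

20

0x20 = 00100000
0b10110001 = 10110001
→ AND → 00100000 = 32
117 = 01110101
→ XOR → 01010101 = 85
30 = 00011110
→ AND → 00010100 = 20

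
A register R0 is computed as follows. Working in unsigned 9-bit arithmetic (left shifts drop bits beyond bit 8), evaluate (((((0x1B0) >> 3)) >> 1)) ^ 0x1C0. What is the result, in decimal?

0x1B0 = 110110000
→ >> 3 → 000110110 = 54
→ >> 1 → 000011011 = 27
0x1C0 = 111000000
→ ^ → 111011011 = 475

475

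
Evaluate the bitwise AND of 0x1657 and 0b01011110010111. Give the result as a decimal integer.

5655

0x1657 = 1011001010111
b = 1011110010111
AND → 1011000010111 = 5655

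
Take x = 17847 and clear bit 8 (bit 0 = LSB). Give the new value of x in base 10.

17591

x = 100010110110111
bit 8 is currently 1; clear it via x & ~(1 << 8) = x & ~256
→ 100010010110111 = 17591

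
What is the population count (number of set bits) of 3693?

8

3693 = 111001101101
Count the 1s: 1 + 1 + 1 + 1 + 1 + 1 + 1 + 1 = 8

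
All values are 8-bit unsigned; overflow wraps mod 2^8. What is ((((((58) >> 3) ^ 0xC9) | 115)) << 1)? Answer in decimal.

58 = 00111010
→ >> 3 → 00000111 = 7
0xC9 = 11001001
→ ^ → 11001110 = 206
115 = 01110011
→ | → 11111111 = 255
→ << 1 (mod 2^8) → 11111110 = 254

254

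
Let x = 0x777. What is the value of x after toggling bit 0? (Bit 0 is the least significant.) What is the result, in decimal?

1910

x = 11101110111
bit 0 is currently 1; toggle it via x ^ (1 << 0) = x ^ 1
→ 11101110110 = 1910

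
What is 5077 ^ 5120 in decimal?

5077 = 1001111010101
5120 = 1010000000000
XOR → 0011111010101 = 2005

2005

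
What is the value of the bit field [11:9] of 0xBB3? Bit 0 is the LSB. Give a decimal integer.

v = 101110110011
Shift right by 9: 101
Mask low 3 bits: 101 = 5

5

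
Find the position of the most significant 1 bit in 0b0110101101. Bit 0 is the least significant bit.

8

0b0110101101 = 110101101
The topmost 1 is at position 8 (since 2^8 = 256 ≤ 429 < 512).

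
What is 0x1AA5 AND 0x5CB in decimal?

0x1AA5 = 1101010100101
0x5CB = 0010111001011
AND → 0000010000001 = 129

129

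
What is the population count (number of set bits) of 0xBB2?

0xBB2 = 101110110010
Count the 1s: 1 + 1 + 1 + 1 + 1 + 1 + 1 = 7

7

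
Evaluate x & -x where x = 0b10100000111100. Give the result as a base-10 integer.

x = 10100000111100 = 10300
-x (two's complement) = …01011111000100
AND   = 00000000000100 = 4
(x & -x isolates the lowest set bit of x.)

4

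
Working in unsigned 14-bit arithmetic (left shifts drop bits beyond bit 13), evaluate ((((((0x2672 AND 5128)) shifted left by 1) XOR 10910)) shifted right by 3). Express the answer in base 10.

0x2672 = 10011001110010
5128 = 01010000001000
→ AND → 00010000000000 = 1024
→ shifted left by 1 (mod 2^14) → 00100000000000 = 2048
10910 = 10101010011110
→ XOR → 10001010011110 = 8862
→ shifted right by 3 → 00010001010011 = 1107

1107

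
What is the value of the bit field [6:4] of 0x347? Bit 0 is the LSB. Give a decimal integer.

4

v = 1101000111
Shift right by 4: 110100
Mask low 3 bits: 100 = 4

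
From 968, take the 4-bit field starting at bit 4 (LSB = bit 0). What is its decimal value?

12

v = 001111001000
Shift right by 4: 00111100
Mask low 4 bits: 1100 = 12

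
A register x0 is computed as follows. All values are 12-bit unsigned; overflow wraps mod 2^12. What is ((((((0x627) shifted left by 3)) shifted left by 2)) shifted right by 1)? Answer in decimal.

0x627 = 011000100111
→ shifted left by 3 (mod 2^12) → 000100111000 = 312
→ shifted left by 2 (mod 2^12) → 010011100000 = 1248
→ shifted right by 1 → 001001110000 = 624

624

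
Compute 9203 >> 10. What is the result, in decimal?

8

9203 = 10001111110011
shift right by 10 → 00000000001000 = 8
(equivalently, floor(9203 / 1024))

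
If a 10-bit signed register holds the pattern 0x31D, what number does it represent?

-227

pattern = 1100011101 (MSB is 1 ⇒ negative)
Invert: 0011100010, add 1 → 0011100011 = 227, so the value is -227.
(Equivalently: 797 - 2^10 = 797 - 1024 = -227.)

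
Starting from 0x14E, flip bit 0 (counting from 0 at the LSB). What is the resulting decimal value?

x = 101001110
bit 0 is currently 0; toggle it via x ^ (1 << 0) = x ^ 1
→ 101001111 = 335

335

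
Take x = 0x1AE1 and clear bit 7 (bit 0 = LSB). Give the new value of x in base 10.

6753

x = 1101011100001
bit 7 is currently 1; clear it via x & ~(1 << 7) = x & ~128
→ 1101001100001 = 6753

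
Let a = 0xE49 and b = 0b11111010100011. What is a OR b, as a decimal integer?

16107

0xE49 = 00111001001001
b = 11111010100011
 OR → 11111011101011 = 16107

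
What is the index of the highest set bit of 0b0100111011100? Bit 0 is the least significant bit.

11

0b0100111011100 = 100111011100
The topmost 1 is at position 11 (since 2^11 = 2048 ≤ 2524 < 4096).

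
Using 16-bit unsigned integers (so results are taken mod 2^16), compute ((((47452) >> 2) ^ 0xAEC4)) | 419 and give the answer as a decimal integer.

47452 = 1011100101011100
→ >> 2 → 0010111001010111 = 11863
0xAEC4 = 1010111011000100
→ ^ → 1000000010010011 = 32915
419 = 0000000110100011
→ | → 1000000110110011 = 33203

33203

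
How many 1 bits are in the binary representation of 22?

3

22 = 10110
Count the 1s: 1 + 1 + 1 = 3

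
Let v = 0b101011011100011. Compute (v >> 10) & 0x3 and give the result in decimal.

v = 101011011100011
Shift right by 10: 10101
Mask low 2 bits: 01 = 1

1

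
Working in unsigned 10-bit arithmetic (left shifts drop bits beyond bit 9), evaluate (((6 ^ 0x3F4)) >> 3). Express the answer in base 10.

126

6 = 0000000110
0x3F4 = 1111110100
→ ^ → 1111110010 = 1010
→ >> 3 → 0001111110 = 126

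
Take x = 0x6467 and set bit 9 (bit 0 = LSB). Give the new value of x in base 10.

26215

x = 110010001100111
bit 9 is currently 0; set it via x | (1 << 9) = x | 512
→ 110011001100111 = 26215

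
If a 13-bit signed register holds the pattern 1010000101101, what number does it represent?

-3027

pattern = 1010000101101 (MSB is 1 ⇒ negative)
Invert: 0101111010010, add 1 → 0101111010011 = 3027, so the value is -3027.
(Equivalently: 5165 - 2^13 = 5165 - 8192 = -3027.)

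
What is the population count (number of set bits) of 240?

4

240 = 11110000
Count the 1s: 1 + 1 + 1 + 1 = 4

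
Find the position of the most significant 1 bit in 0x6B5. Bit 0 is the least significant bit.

0x6B5 = 11010110101
The topmost 1 is at position 10 (since 2^10 = 1024 ≤ 1717 < 2048).

10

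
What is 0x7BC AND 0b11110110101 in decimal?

0x7BC = 11110111100
b = 11110110101
AND → 11110110100 = 1972

1972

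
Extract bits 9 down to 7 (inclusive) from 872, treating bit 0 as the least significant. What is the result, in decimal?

6

v = 1101101000
Shift right by 7: 110
Mask low 3 bits: 110 = 6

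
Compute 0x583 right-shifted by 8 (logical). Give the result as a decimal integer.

0x583 = 10110000011
shift right by 8 → 00000000101 = 5
(equivalently, floor(1411 / 256))

5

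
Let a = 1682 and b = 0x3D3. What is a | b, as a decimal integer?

2003

1682 = 11010010010
0x3D3 = 01111010011
 OR → 11111010011 = 2003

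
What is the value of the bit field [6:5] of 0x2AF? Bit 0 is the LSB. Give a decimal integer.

v = 001010101111
Shift right by 5: 0010101
Mask low 2 bits: 01 = 1

1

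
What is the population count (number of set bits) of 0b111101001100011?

9

n = 111101001100011
Count the 1s: 1 + 1 + 1 + 1 + 1 + 1 + 1 + 1 + 1 = 9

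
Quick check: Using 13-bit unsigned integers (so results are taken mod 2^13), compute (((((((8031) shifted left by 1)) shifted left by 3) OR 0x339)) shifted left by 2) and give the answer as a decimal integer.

8031 = 1111101011111
→ shifted left by 1 (mod 2^13) → 1111010111110 = 7870
→ shifted left by 3 (mod 2^13) → 1010111110000 = 5616
0x339 = 0001100111001
→ OR → 1011111111001 = 6137
→ shifted left by 2 (mod 2^13) → 1111111100100 = 8164

8164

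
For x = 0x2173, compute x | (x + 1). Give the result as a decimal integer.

8567

x = 10000101110011 = 8563
x + 1 = 10000101110100
OR    = 10000101110111 = 8567
(x | (x + 1) sets the lowest cleared bit.)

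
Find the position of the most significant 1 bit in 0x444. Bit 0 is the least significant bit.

0x444 = 10001000100
The topmost 1 is at position 10 (since 2^10 = 1024 ≤ 1092 < 2048).

10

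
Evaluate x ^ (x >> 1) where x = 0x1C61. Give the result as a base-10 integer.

x = 1110001100001 = 7265
x>>1 = 0111000110000
XOR  = 1001001010001 = 4689
(x ^ (x >> 1) gives the standard binary-reflected Gray code of x.)

4689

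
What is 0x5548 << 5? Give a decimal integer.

698624

0x5548 = 00000101010101001000
shift left by 5 → 10101010100100000000 = 698624
(equivalently, 21832 × 2^5 = 21832 × 32)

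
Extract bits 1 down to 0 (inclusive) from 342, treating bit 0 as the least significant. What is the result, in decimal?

v = 101010110
Shift right by 0: 101010110
Mask low 2 bits: 10 = 2

2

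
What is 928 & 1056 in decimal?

928 = 01110100000
1056 = 10000100000
AND → 00000100000 = 32

32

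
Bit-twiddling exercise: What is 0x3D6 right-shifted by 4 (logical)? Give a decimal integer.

61

0x3D6 = 1111010110
shift right by 4 → 0000111101 = 61
(equivalently, floor(982 / 16))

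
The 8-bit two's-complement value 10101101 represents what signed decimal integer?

pattern = 10101101 (MSB is 1 ⇒ negative)
Invert: 01010010, add 1 → 01010011 = 83, so the value is -83.
(Equivalently: 173 - 2^8 = 173 - 256 = -83.)

-83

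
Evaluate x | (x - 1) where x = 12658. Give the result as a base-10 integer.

x = 11000101110010 = 12658
x - 1 = 11000101110001
OR    = 11000101110011 = 12659
(x | (x - 1) sets all bits below the lowest set bit.)

12659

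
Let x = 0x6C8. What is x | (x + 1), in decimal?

1737

x = 11011001000 = 1736
x + 1 = 11011001001
OR    = 11011001001 = 1737
(x | (x + 1) sets the lowest cleared bit.)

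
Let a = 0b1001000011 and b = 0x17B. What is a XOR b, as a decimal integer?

a = 1001000011
0x17B = 0101111011
XOR → 1100111000 = 824

824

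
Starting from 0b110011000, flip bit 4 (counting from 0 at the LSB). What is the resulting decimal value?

392

x = 110011000
bit 4 is currently 1; toggle it via x ^ (1 << 4) = x ^ 16
→ 110001000 = 392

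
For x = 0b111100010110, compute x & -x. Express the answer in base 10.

2

x = 111100010110 = 3862
-x (two's complement) = …000011101010
AND   = 000000000010 = 2
(x & -x isolates the lowest set bit of x.)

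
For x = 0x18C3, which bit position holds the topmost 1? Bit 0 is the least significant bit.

12

0x18C3 = 1100011000011
The topmost 1 is at position 12 (since 2^12 = 4096 ≤ 6339 < 8192).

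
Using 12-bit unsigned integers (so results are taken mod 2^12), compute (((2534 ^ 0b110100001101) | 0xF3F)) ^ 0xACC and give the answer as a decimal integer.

1331

2534 = 100111100110
0b110100001101 = 110100001101
→ ^ → 010011101011 = 1259
0xF3F = 111100111111
→ | → 111111111111 = 4095
0xACC = 101011001100
→ ^ → 010100110011 = 1331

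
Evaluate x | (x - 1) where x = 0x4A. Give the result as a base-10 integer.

75

x = 1001010 = 74
x - 1 = 1001001
OR    = 1001011 = 75
(x | (x - 1) sets all bits below the lowest set bit.)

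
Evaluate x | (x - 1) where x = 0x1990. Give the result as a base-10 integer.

x = 1100110010000 = 6544
x - 1 = 1100110001111
OR    = 1100110011111 = 6559
(x | (x - 1) sets all bits below the lowest set bit.)

6559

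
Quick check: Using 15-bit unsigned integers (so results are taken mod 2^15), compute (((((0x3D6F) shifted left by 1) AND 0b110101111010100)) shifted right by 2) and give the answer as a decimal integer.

6837

0x3D6F = 011110101101111
→ shifted left by 1 (mod 2^15) → 111101011011110 = 31454
0b110101111010100 = 110101111010100
→ AND → 110101011010100 = 27348
→ shifted right by 2 → 001101010110101 = 6837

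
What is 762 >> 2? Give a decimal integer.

762 = 1011111010
shift right by 2 → 0010111110 = 190
(equivalently, floor(762 / 4))

190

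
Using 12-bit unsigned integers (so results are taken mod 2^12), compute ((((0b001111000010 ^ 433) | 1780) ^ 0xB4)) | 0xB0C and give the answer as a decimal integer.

0b001111000010 = 001111000010
433 = 000110110001
→ ^ → 001001110011 = 627
1780 = 011011110100
→ | → 011011110111 = 1783
0xB4 = 000010110100
→ ^ → 011001000011 = 1603
0xB0C = 101100001100
→ | → 111101001111 = 3919

3919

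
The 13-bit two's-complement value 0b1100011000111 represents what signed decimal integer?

pattern = 1100011000111 (MSB is 1 ⇒ negative)
Invert: 0011100111000, add 1 → 0011100111001 = 1849, so the value is -1849.
(Equivalently: 6343 - 2^13 = 6343 - 8192 = -1849.)

-1849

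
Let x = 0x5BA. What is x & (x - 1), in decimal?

1464

x = 10110111010 = 1466
x - 1 = 10110111001
AND   = 10110111000 = 1464
(x & (x - 1) clears the lowest set bit of x.)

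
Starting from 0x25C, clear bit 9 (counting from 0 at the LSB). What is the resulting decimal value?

x = 0001001011100
bit 9 is currently 1; clear it via x & ~(1 << 9) = x & ~512
→ 0000001011100 = 92

92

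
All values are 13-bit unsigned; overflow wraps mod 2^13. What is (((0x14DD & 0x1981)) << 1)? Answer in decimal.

0x14DD = 1010011011101
0x1981 = 1100110000001
→ & → 1000010000001 = 4225
→ << 1 (mod 2^13) → 0000100000010 = 258

258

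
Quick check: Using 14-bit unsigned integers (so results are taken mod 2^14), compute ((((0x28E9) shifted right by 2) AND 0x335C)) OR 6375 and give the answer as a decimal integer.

6911

0x28E9 = 10100011101001
→ shifted right by 2 → 00101000111010 = 2618
0x335C = 11001101011100
→ AND → 00001000011000 = 536
6375 = 01100011100111
→ OR → 01101011111111 = 6911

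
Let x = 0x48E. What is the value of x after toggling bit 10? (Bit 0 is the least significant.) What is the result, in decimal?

142

x = 010010001110
bit 10 is currently 1; toggle it via x ^ (1 << 10) = x ^ 1024
→ 000010001110 = 142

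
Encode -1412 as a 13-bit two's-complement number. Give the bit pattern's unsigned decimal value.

6780

1412 in 13 bits: 0010110000100
Invert: 1101001111011
Add 1:  1101001111100 = 6780
(Check: 2^13 - 1412 = 8192 - 1412 = 6780.)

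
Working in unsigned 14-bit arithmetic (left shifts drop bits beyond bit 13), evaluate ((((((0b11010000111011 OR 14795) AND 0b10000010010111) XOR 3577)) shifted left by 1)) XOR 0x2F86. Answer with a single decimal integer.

0b11010000111011 = 11010000111011
14795 = 11100111001011
→ OR → 11110111111011 = 15867
0b10000010010111 = 10000010010111
→ AND → 10000010010011 = 8339
3577 = 00110111111001
→ XOR → 10110101101010 = 11626
→ shifted left by 1 (mod 2^14) → 01101011010100 = 6868
0x2F86 = 10111110000110
→ XOR → 11010101010010 = 13650

13650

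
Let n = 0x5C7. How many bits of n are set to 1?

0x5C7 = 10111000111
Count the 1s: 1 + 1 + 1 + 1 + 1 + 1 + 1 = 7

7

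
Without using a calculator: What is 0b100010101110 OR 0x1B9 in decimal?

a = 100010101110
0x1B9 = 000110111001
 OR → 100110111111 = 2495

2495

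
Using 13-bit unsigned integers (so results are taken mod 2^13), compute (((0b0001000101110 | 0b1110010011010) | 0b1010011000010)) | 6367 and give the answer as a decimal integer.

7935

0b0001000101110 = 0001000101110
0b1110010011010 = 1110010011010
→ | → 1111010111110 = 7870
0b1010011000010 = 1010011000010
→ | → 1111011111110 = 7934
6367 = 1100011011111
→ | → 1111011111111 = 7935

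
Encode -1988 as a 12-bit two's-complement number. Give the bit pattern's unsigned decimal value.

1988 in 12 bits: 011111000100
Invert: 100000111011
Add 1:  100000111100 = 2108
(Check: 2^12 - 1988 = 4096 - 1988 = 2108.)

2108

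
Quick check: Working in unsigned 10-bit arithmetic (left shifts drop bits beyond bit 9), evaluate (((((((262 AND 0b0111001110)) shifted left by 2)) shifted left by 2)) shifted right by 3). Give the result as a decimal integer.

262 = 0100000110
0b0111001110 = 0111001110
→ AND → 0100000110 = 262
→ shifted left by 2 (mod 2^10) → 0000011000 = 24
→ shifted left by 2 (mod 2^10) → 0001100000 = 96
→ shifted right by 3 → 0000001100 = 12

12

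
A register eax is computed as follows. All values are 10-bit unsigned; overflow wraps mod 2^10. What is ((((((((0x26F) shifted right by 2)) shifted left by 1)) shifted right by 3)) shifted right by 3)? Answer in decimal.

0x26F = 1001101111
→ shifted right by 2 → 0010011011 = 155
→ shifted left by 1 (mod 2^10) → 0100110110 = 310
→ shifted right by 3 → 0000100110 = 38
→ shifted right by 3 → 0000000100 = 4

4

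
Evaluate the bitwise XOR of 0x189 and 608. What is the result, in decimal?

1001

0x189 = 0110001001
608 = 1001100000
XOR → 1111101001 = 1001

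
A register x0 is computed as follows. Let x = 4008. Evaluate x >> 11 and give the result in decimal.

4008 = 111110101000
shift right by 11 → 000000000001 = 1
(equivalently, floor(4008 / 2048))

1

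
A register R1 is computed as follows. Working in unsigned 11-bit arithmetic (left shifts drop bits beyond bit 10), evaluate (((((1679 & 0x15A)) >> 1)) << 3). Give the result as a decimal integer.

1679 = 11010001111
0x15A = 00101011010
→ & → 00000001010 = 10
→ >> 1 → 00000000101 = 5
→ << 3 (mod 2^11) → 00000101000 = 40

40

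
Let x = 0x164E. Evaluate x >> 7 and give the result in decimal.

0x164E = 1011001001110
shift right by 7 → 0000000101100 = 44
(equivalently, floor(5710 / 128))

44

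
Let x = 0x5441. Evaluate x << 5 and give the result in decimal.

0x5441 = 00000101010001000001
shift left by 5 → 10101000100000100000 = 690208
(equivalently, 21569 × 2^5 = 21569 × 32)

690208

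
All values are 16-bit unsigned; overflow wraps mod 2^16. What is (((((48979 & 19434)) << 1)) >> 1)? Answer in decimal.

48979 = 1011111101010011
19434 = 0100101111101010
→ & → 0000101101000010 = 2882
→ << 1 (mod 2^16) → 0001011010000100 = 5764
→ >> 1 → 0000101101000010 = 2882

2882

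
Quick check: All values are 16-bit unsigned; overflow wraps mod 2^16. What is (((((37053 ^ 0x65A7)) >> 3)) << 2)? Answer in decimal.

31372

37053 = 1001000010111101
0x65A7 = 0110010110100111
→ ^ → 1111010100011010 = 62746
→ >> 3 → 0001111010100011 = 7843
→ << 2 (mod 2^16) → 0111101010001100 = 31372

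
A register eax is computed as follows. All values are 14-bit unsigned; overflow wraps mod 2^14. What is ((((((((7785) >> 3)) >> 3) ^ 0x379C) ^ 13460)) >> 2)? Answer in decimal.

220

7785 = 01111001101001
→ >> 3 → 00001111001101 = 973
→ >> 3 → 00000001111001 = 121
0x379C = 11011110011100
→ ^ → 11011111100101 = 14309
13460 = 11010010010100
→ ^ → 00001101110001 = 881
→ >> 2 → 00000011011100 = 220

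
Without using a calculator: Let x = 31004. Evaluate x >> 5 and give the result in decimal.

31004 = 111100100011100
shift right by 5 → 000001111001000 = 968
(equivalently, floor(31004 / 32))

968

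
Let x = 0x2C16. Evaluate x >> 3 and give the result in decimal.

0x2C16 = 10110000010110
shift right by 3 → 00010110000010 = 1410
(equivalently, floor(11286 / 8))

1410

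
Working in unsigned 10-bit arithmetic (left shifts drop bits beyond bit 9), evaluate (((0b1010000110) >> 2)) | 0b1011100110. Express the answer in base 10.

743

0b1010000110 = 1010000110
→ >> 2 → 0010100001 = 161
0b1011100110 = 1011100110
→ | → 1011100111 = 743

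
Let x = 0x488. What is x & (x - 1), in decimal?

1152

x = 10010001000 = 1160
x - 1 = 10010000111
AND   = 10010000000 = 1152
(x & (x - 1) clears the lowest set bit of x.)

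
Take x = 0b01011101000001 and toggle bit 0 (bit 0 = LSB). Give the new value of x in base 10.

5952

x = 01011101000001
bit 0 is currently 1; toggle it via x ^ (1 << 0) = x ^ 1
→ 01011101000000 = 5952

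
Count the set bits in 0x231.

0x231 = 1000110001
Count the 1s: 1 + 1 + 1 + 1 = 4

4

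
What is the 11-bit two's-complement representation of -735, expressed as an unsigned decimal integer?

1313

735 in 11 bits: 01011011111
Invert: 10100100000
Add 1:  10100100001 = 1313
(Check: 2^11 - 735 = 2048 - 735 = 1313.)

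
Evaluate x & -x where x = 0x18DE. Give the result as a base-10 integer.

2

x = 1100011011110 = 6366
-x (two's complement) = …0011100100010
AND   = 0000000000010 = 2
(x & -x isolates the lowest set bit of x.)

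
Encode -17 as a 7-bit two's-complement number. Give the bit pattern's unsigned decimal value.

111

17 in 7 bits: 0010001
Invert: 1101110
Add 1:  1101111 = 111
(Check: 2^7 - 17 = 128 - 17 = 111.)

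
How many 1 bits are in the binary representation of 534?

4

534 = 1000010110
Count the 1s: 1 + 1 + 1 + 1 = 4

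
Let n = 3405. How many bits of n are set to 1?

3405 = 110101001101
Count the 1s: 1 + 1 + 1 + 1 + 1 + 1 + 1 = 7

7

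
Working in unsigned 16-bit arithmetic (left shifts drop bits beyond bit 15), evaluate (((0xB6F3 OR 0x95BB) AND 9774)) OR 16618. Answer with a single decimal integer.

0xB6F3 = 1011011011110011
0x95BB = 1001010110111011
→ OR → 1011011111111011 = 47099
9774 = 0010011000101110
→ AND → 0010011000101010 = 9770
16618 = 0100000011101010
→ OR → 0110011011101010 = 26346

26346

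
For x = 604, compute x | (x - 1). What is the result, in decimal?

607

x = 1001011100 = 604
x - 1 = 1001011011
OR    = 1001011111 = 607
(x | (x - 1) sets all bits below the lowest set bit.)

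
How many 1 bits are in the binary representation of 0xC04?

3

0xC04 = 110000000100
Count the 1s: 1 + 1 + 1 = 3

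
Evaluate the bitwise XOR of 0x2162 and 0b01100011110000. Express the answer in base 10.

0x2162 = 10000101100010
b = 01100011110000
XOR → 11100110010010 = 14738

14738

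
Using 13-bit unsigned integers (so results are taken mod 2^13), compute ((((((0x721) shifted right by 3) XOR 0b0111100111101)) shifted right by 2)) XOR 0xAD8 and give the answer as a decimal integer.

2350

0x721 = 0011100100001
→ shifted right by 3 → 0000011100100 = 228
0b0111100111101 = 0111100111101
→ XOR → 0111111011001 = 4057
→ shifted right by 2 → 0001111110110 = 1014
0xAD8 = 0101011011000
→ XOR → 0100100101110 = 2350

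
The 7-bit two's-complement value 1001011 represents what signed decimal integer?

-53

pattern = 1001011 (MSB is 1 ⇒ negative)
Invert: 0110100, add 1 → 0110101 = 53, so the value is -53.
(Equivalently: 75 - 2^7 = 75 - 128 = -53.)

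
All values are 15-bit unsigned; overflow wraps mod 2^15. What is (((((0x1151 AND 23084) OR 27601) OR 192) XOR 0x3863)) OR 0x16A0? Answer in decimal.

0x1151 = 001000101010001
23084 = 101101000101100
→ AND → 001000000000000 = 4096
27601 = 110101111010001
→ OR → 111101111010001 = 31697
192 = 000000011000000
→ OR → 111101111010001 = 31697
0x3863 = 011100001100011
→ XOR → 100001110110010 = 17330
0x16A0 = 001011010100000
→ OR → 101011110110010 = 22450

22450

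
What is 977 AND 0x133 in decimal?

977 = 1111010001
0x133 = 0100110011
AND → 0100010001 = 273

273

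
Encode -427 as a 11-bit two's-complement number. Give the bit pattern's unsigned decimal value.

1621

427 in 11 bits: 00110101011
Invert: 11001010100
Add 1:  11001010101 = 1621
(Check: 2^11 - 427 = 2048 - 427 = 1621.)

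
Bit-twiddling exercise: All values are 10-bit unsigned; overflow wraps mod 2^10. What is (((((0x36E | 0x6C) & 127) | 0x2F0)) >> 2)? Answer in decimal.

0x36E = 1101101110
0x6C = 0001101100
→ | → 1101101110 = 878
127 = 0001111111
→ & → 0001101110 = 110
0x2F0 = 1011110000
→ | → 1011111110 = 766
→ >> 2 → 0010111111 = 191

191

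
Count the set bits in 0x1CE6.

8

0x1CE6 = 1110011100110
Count the 1s: 1 + 1 + 1 + 1 + 1 + 1 + 1 + 1 = 8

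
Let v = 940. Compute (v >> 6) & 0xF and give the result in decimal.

v = 00001110101100
Shift right by 6: 00001110
Mask low 4 bits: 1110 = 14

14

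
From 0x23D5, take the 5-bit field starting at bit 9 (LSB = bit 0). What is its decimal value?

v = 010001111010101
Shift right by 9: 010001
Mask low 5 bits: 10001 = 17

17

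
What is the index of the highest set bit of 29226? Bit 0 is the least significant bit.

29226 = 111001000101010
The topmost 1 is at position 14 (since 2^14 = 16384 ≤ 29226 < 32768).

14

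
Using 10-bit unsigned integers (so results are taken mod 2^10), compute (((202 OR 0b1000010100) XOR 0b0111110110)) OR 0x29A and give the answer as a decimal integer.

954

202 = 0011001010
0b1000010100 = 1000010100
→ OR → 1011011110 = 734
0b0111110110 = 0111110110
→ XOR → 1100101000 = 808
0x29A = 1010011010
→ OR → 1110111010 = 954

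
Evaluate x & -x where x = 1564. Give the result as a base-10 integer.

x = 11000011100 = 1564
-x (two's complement) = …00111100100
AND   = 00000000100 = 4
(x & -x isolates the lowest set bit of x.)

4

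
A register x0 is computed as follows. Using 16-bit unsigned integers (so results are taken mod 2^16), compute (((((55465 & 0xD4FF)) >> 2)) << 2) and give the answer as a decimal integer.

53416

55465 = 1101100010101001
0xD4FF = 1101010011111111
→ & → 1101000010101001 = 53417
→ >> 2 → 0011010000101010 = 13354
→ << 2 (mod 2^16) → 1101000010101000 = 53416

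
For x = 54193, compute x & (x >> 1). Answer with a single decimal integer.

x = 1101001110110001 = 54193
x>>1 = 0110100111011000
AND  = 0100000110010000 = 16784
(x & (x >> 1) has a 1 wherever x has two consecutive 1 bits.)

16784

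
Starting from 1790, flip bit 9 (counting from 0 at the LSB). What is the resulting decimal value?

1278

x = 011011111110
bit 9 is currently 1; toggle it via x ^ (1 << 9) = x ^ 512
→ 010011111110 = 1278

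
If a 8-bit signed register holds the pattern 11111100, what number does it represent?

pattern = 11111100 (MSB is 1 ⇒ negative)
Invert: 00000011, add 1 → 00000100 = 4, so the value is -4.
(Equivalently: 252 - 2^8 = 252 - 256 = -4.)

-4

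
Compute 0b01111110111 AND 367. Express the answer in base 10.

a = 1111110111
367 = 0101101111
AND → 0101100111 = 359

359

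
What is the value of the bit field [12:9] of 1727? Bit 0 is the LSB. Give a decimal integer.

v = 0011010111111
Shift right by 9: 0011
Mask low 4 bits: 0011 = 3

3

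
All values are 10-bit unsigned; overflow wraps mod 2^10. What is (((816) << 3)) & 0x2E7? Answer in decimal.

816 = 1100110000
→ << 3 (mod 2^10) → 0110000000 = 384
0x2E7 = 1011100111
→ & → 0010000000 = 128

128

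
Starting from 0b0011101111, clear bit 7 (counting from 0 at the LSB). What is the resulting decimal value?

x = 0011101111
bit 7 is currently 1; clear it via x & ~(1 << 7) = x & ~128
→ 0001101111 = 111

111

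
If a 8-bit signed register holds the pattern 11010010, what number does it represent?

-46

pattern = 11010010 (MSB is 1 ⇒ negative)
Invert: 00101101, add 1 → 00101110 = 46, so the value is -46.
(Equivalently: 210 - 2^8 = 210 - 256 = -46.)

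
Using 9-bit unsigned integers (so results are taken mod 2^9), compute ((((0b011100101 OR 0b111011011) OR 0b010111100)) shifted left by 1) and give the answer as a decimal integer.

0b011100101 = 011100101
0b111011011 = 111011011
→ OR → 111111111 = 511
0b010111100 = 010111100
→ OR → 111111111 = 511
→ shifted left by 1 (mod 2^9) → 111111110 = 510

510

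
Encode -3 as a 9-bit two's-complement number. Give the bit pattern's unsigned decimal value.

3 in 9 bits: 000000011
Invert: 111111100
Add 1:  111111101 = 509
(Check: 2^9 - 3 = 512 - 3 = 509.)

509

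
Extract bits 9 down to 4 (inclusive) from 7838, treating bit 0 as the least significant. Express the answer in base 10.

v = 1111010011110
Shift right by 4: 111101001
Mask low 6 bits: 101001 = 41

41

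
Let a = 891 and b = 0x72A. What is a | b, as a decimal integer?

891 = 01101111011
0x72A = 11100101010
 OR → 11101111011 = 1915

1915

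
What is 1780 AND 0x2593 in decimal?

1780 = 00011011110100
0x2593 = 10010110010011
AND → 00010010010000 = 1168

1168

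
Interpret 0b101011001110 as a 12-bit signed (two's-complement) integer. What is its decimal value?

pattern = 101011001110 (MSB is 1 ⇒ negative)
Invert: 010100110001, add 1 → 010100110010 = 1330, so the value is -1330.
(Equivalently: 2766 - 2^12 = 2766 - 4096 = -1330.)

-1330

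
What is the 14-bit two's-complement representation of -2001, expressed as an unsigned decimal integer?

14383

2001 in 14 bits: 00011111010001
Invert: 11100000101110
Add 1:  11100000101111 = 14383
(Check: 2^14 - 2001 = 16384 - 2001 = 14383.)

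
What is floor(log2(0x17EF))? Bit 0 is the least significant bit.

12

0x17EF = 1011111101111
The topmost 1 is at position 12 (since 2^12 = 4096 ≤ 6127 < 8192).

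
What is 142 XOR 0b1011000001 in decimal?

591

142 = 0010001110
b = 1011000001
XOR → 1001001111 = 591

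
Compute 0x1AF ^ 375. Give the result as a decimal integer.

0x1AF = 110101111
375 = 101110111
XOR → 011011000 = 216

216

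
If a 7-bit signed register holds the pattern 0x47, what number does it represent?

pattern = 1000111 (MSB is 1 ⇒ negative)
Invert: 0111000, add 1 → 0111001 = 57, so the value is -57.
(Equivalently: 71 - 2^7 = 71 - 128 = -57.)

-57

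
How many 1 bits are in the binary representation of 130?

130 = 10000010
Count the 1s: 1 + 1 = 2

2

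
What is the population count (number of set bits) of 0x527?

6

0x527 = 10100100111
Count the 1s: 1 + 1 + 1 + 1 + 1 + 1 = 6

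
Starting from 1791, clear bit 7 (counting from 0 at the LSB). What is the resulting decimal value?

1663

x = 11011111111
bit 7 is currently 1; clear it via x & ~(1 << 7) = x & ~128
→ 11001111111 = 1663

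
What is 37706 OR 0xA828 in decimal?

47978

37706 = 1001001101001010
0xA828 = 1010100000101000
 OR → 1011101101101010 = 47978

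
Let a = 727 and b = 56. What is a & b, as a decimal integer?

16

727 = 1011010111
56 = 0000111000
AND → 0000010000 = 16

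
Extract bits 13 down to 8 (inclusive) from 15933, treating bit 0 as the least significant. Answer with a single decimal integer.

62

v = 011111000111101
Shift right by 8: 0111110
Mask low 6 bits: 111110 = 62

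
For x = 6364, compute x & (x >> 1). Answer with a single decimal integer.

x = 1100011011100 = 6364
x>>1 = 0110001101110
AND  = 0100001001100 = 2124
(x & (x >> 1) has a 1 wherever x has two consecutive 1 bits.)

2124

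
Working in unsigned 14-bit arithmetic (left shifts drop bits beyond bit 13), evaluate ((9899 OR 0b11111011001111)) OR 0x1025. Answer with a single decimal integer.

16111

9899 = 10011010101011
0b11111011001111 = 11111011001111
→ OR → 11111011101111 = 16111
0x1025 = 01000000100101
→ OR → 11111011101111 = 16111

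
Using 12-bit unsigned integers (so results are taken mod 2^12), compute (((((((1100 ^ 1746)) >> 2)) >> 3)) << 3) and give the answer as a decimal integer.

1100 = 010001001100
1746 = 011011010010
→ ^ → 001010011110 = 670
→ >> 2 → 000010100111 = 167
→ >> 3 → 000000010100 = 20
→ << 3 (mod 2^12) → 000010100000 = 160

160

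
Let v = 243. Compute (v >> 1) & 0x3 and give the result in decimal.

1

v = 011110011
Shift right by 1: 01111001
Mask low 2 bits: 01 = 1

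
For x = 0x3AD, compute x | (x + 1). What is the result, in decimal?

943

x = 1110101101 = 941
x + 1 = 1110101110
OR    = 1110101111 = 943
(x | (x + 1) sets the lowest cleared bit.)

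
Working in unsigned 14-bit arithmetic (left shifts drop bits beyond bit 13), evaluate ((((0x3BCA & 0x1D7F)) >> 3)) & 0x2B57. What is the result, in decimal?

769

0x3BCA = 11101111001010
0x1D7F = 01110101111111
→ & → 01100101001010 = 6474
→ >> 3 → 00001100101001 = 809
0x2B57 = 10101101010111
→ & → 00001100000001 = 769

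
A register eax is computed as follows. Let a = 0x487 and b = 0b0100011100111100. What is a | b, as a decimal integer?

0x487 = 000010010000111
b = 100011100111100
 OR → 100011110111111 = 18367

18367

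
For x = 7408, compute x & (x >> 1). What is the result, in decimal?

x = 1110011110000 = 7408
x>>1 = 0111001111000
AND  = 0110001110000 = 3184
(x & (x >> 1) has a 1 wherever x has two consecutive 1 bits.)

3184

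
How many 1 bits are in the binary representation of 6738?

6

6738 = 1101001010010
Count the 1s: 1 + 1 + 1 + 1 + 1 + 1 = 6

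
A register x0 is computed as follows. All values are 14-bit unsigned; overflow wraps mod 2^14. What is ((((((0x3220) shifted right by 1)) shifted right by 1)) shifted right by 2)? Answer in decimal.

802

0x3220 = 11001000100000
→ shifted right by 1 → 01100100010000 = 6416
→ shifted right by 1 → 00110010001000 = 3208
→ shifted right by 2 → 00001100100010 = 802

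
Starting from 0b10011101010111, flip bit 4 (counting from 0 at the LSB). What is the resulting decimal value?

x = 10011101010111
bit 4 is currently 1; toggle it via x ^ (1 << 4) = x ^ 16
→ 10011101000111 = 10055

10055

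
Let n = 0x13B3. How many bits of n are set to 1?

0x13B3 = 1001110110011
Count the 1s: 1 + 1 + 1 + 1 + 1 + 1 + 1 + 1 = 8

8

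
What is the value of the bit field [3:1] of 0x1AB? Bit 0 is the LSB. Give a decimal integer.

5

v = 000110101011
Shift right by 1: 00011010101
Mask low 3 bits: 101 = 5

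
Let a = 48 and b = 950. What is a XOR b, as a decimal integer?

902

48 = 0000110000
950 = 1110110110
XOR → 1110000110 = 902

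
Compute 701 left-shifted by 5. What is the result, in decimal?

22432

701 = 000001010111101
shift left by 5 → 101011110100000 = 22432
(equivalently, 701 × 2^5 = 701 × 32)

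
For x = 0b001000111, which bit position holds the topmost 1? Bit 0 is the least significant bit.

6

0b001000111 = 1000111
The topmost 1 is at position 6 (since 2^6 = 64 ≤ 71 < 128).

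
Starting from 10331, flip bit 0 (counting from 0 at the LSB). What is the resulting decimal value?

10330

x = 10100001011011
bit 0 is currently 1; toggle it via x ^ (1 << 0) = x ^ 1
→ 10100001011010 = 10330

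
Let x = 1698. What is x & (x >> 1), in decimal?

512

x = 11010100010 = 1698
x>>1 = 01101010001
AND  = 01000000000 = 512
(x & (x >> 1) has a 1 wherever x has two consecutive 1 bits.)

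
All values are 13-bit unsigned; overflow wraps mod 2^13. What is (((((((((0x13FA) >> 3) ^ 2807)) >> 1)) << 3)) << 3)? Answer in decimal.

0x13FA = 1001111111010
→ >> 3 → 0001001111111 = 639
2807 = 0101011110111
→ ^ → 0100010001000 = 2184
→ >> 1 → 0010001000100 = 1092
→ << 3 (mod 2^13) → 0001000100000 = 544
→ << 3 (mod 2^13) → 1000100000000 = 4352

4352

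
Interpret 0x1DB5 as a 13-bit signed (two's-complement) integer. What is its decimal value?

pattern = 1110110110101 (MSB is 1 ⇒ negative)
Invert: 0001001001010, add 1 → 0001001001011 = 587, so the value is -587.
(Equivalently: 7605 - 2^13 = 7605 - 8192 = -587.)

-587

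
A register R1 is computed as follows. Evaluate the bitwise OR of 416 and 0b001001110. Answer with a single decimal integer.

494

416 = 110100000
b = 001001110
 OR → 111101110 = 494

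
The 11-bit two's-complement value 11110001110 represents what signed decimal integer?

pattern = 11110001110 (MSB is 1 ⇒ negative)
Invert: 00001110001, add 1 → 00001110010 = 114, so the value is -114.
(Equivalently: 1934 - 2^11 = 1934 - 2048 = -114.)

-114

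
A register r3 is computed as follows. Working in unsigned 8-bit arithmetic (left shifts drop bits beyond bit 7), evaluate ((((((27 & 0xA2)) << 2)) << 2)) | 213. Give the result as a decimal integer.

27 = 00011011
0xA2 = 10100010
→ & → 00000010 = 2
→ << 2 (mod 2^8) → 00001000 = 8
→ << 2 (mod 2^8) → 00100000 = 32
213 = 11010101
→ | → 11110101 = 245

245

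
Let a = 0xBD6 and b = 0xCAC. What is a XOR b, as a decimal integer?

1914

0xBD6 = 101111010110
0xCAC = 110010101100
XOR → 011101111010 = 1914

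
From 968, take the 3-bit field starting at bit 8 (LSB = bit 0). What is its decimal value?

3

v = 01111001000
Shift right by 8: 011
Mask low 3 bits: 011 = 3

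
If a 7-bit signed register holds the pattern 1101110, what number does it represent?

-18

pattern = 1101110 (MSB is 1 ⇒ negative)
Invert: 0010001, add 1 → 0010010 = 18, so the value is -18.
(Equivalently: 110 - 2^7 = 110 - 128 = -18.)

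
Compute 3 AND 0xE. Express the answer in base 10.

2

3 = 0011
0xE = 1110
AND → 0010 = 2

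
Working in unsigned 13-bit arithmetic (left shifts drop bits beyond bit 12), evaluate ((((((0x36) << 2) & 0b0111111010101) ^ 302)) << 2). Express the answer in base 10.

2040

0x36 = 0000000110110
→ << 2 (mod 2^13) → 0000011011000 = 216
0b0111111010101 = 0111111010101
→ & → 0000011010000 = 208
302 = 0000100101110
→ ^ → 0000111111110 = 510
→ << 2 (mod 2^13) → 0011111111000 = 2040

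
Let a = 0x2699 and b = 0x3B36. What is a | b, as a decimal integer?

16319

0x2699 = 10011010011001
0x3B36 = 11101100110110
 OR → 11111110111111 = 16319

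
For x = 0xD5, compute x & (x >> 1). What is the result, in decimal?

x = 11010101 = 213
x>>1 = 01101010
AND  = 01000000 = 64
(x & (x >> 1) has a 1 wherever x has two consecutive 1 bits.)

64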